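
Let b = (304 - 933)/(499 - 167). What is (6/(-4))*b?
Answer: 1887/664 ≈ 2.8419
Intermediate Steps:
b = -629/332 ≈ -1.8946
(6/(-4))*b = (6/(-4))*(-629/332) = (6*(-¼))*(-629/332) = -3/2*(-629/332) = 1887/664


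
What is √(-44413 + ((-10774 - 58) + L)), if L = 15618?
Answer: 3*I*√4403 ≈ 199.07*I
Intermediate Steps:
√(-44413 + ((-10774 - 58) + L)) = √(-44413 + ((-10774 - 58) + 15618)) = √(-44413 + (-10832 + 15618)) = √(-44413 + 4786) = √(-39627) = 3*I*√4403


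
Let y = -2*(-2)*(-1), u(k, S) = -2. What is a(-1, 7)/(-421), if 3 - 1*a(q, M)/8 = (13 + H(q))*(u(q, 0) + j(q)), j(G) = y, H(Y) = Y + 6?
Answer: -888/421 ≈ -2.1093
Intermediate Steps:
H(Y) = 6 + Y
y = -4 (y = 4*(-1) = -4)
j(G) = -4
a(q, M) = 936 + 48*q (a(q, M) = 24 - 8*(13 + (6 + q))*(-2 - 4) = 24 - 8*(19 + q)*(-6) = 24 - 8*(-114 - 6*q) = 24 + (912 + 48*q) = 936 + 48*q)
a(-1, 7)/(-421) = (936 + 48*(-1))/(-421) = (936 - 48)*(-1/421) = 888*(-1/421) = -888/421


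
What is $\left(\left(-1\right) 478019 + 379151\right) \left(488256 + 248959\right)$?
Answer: $-72886972620$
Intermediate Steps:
$\left(\left(-1\right) 478019 + 379151\right) \left(488256 + 248959\right) = \left(-478019 + 379151\right) 737215 = \left(-98868\right) 737215 = -72886972620$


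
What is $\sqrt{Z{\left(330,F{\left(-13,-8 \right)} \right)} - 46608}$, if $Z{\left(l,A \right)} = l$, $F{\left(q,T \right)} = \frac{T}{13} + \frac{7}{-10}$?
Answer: $3 i \sqrt{5142} \approx 215.12 i$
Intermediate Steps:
$F{\left(q,T \right)} = - \frac{7}{10} + \frac{T}{13}$ ($F{\left(q,T \right)} = T \frac{1}{13} + 7 \left(- \frac{1}{10}\right) = \frac{T}{13} - \frac{7}{10} = - \frac{7}{10} + \frac{T}{13}$)
$\sqrt{Z{\left(330,F{\left(-13,-8 \right)} \right)} - 46608} = \sqrt{330 - 46608} = \sqrt{-46278} = 3 i \sqrt{5142}$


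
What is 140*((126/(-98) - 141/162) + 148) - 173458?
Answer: -4132076/27 ≈ -1.5304e+5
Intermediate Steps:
140*((126/(-98) - 141/162) + 148) - 173458 = 140*((126*(-1/98) - 141*1/162) + 148) - 173458 = 140*((-9/7 - 47/54) + 148) - 173458 = 140*(-815/378 + 148) - 173458 = 140*(55129/378) - 173458 = 551290/27 - 173458 = -4132076/27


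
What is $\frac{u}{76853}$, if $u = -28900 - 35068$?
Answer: $- \frac{63968}{76853} \approx -0.83234$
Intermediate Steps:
$u = -63968$ ($u = -28900 - 35068 = -63968$)
$\frac{u}{76853} = - \frac{63968}{76853}$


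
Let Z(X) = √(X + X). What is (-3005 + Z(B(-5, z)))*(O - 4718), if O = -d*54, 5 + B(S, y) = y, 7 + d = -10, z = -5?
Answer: 11419000 - 7600*I*√5 ≈ 1.1419e+7 - 16994.0*I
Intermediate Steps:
d = -17 (d = -7 - 10 = -17)
B(S, y) = -5 + y
Z(X) = √2*√X (Z(X) = √(2*X) = √2*√X)
O = 918 (O = -1*(-17)*54 = 17*54 = 918)
(-3005 + Z(B(-5, z)))*(O - 4718) = (-3005 + √2*√(-5 - 5))*(918 - 4718) = (-3005 + √2*√(-10))*(-3800) = (-3005 + √2*(I*√10))*(-3800) = (-3005 + 2*I*√5)*(-3800) = 11419000 - 7600*I*√5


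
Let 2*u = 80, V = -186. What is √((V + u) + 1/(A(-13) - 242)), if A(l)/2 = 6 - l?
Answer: I*√1519035/102 ≈ 12.083*I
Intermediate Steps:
A(l) = 12 - 2*l (A(l) = 2*(6 - l) = 12 - 2*l)
u = 40 (u = (½)*80 = 40)
√((V + u) + 1/(A(-13) - 242)) = √((-186 + 40) + 1/((12 - 2*(-13)) - 242)) = √(-146 + 1/((12 + 26) - 242)) = √(-146 + 1/(38 - 242)) = √(-146 + 1/(-204)) = √(-146 - 1/204) = √(-29785/204) = I*√1519035/102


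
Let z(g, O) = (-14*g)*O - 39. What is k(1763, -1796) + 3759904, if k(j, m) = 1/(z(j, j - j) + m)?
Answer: 6899423839/1835 ≈ 3.7599e+6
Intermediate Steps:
z(g, O) = -39 - 14*O*g (z(g, O) = -14*O*g - 39 = -39 - 14*O*g)
k(j, m) = 1/(-39 + m) (k(j, m) = 1/((-39 - 14*(j - j)*j) + m) = 1/((-39 - 14*0*j) + m) = 1/((-39 + 0) + m) = 1/(-39 + m))
k(1763, -1796) + 3759904 = 1/(-39 - 1796) + 3759904 = 1/(-1835) + 3759904 = -1/1835 + 3759904 = 6899423839/1835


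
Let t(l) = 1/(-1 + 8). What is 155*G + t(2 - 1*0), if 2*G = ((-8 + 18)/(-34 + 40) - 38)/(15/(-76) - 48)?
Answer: 4505059/76923 ≈ 58.566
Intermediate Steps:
t(l) = ⅐ (t(l) = 1/7 = ⅐)
G = 4142/10989 (G = (((-8 + 18)/(-34 + 40) - 38)/(15/(-76) - 48))/2 = ((10/6 - 38)/(15*(-1/76) - 48))/2 = ((10*(⅙) - 38)/(-15/76 - 48))/2 = ((5/3 - 38)/(-3663/76))/2 = (-109/3*(-76/3663))/2 = (½)*(8284/10989) = 4142/10989 ≈ 0.37692)
155*G + t(2 - 1*0) = 155*(4142/10989) + ⅐ = 642010/10989 + ⅐ = 4505059/76923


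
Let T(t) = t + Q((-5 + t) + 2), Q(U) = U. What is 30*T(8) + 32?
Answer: 422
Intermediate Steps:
T(t) = -3 + 2*t (T(t) = t + ((-5 + t) + 2) = t + (-3 + t) = -3 + 2*t)
30*T(8) + 32 = 30*(-3 + 2*8) + 32 = 30*(-3 + 16) + 32 = 30*13 + 32 = 390 + 32 = 422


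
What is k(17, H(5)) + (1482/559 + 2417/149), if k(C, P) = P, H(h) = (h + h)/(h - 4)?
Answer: 184987/6407 ≈ 28.873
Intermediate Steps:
H(h) = 2*h/(-4 + h) (H(h) = (2*h)/(-4 + h) = 2*h/(-4 + h))
k(17, H(5)) + (1482/559 + 2417/149) = 2*5/(-4 + 5) + (1482/559 + 2417/149) = 2*5/1 + (1482*(1/559) + 2417*(1/149)) = 2*5*1 + (114/43 + 2417/149) = 10 + 120917/6407 = 184987/6407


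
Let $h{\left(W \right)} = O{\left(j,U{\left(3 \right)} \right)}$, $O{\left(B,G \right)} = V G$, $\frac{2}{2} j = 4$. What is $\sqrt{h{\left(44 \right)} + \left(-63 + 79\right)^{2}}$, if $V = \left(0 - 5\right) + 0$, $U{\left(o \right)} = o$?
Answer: $\sqrt{241} \approx 15.524$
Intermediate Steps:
$j = 4$
$V = -5$ ($V = -5 + 0 = -5$)
$O{\left(B,G \right)} = - 5 G$
$h{\left(W \right)} = -15$ ($h{\left(W \right)} = \left(-5\right) 3 = -15$)
$\sqrt{h{\left(44 \right)} + \left(-63 + 79\right)^{2}} = \sqrt{-15 + \left(-63 + 79\right)^{2}} = \sqrt{-15 + 16^{2}} = \sqrt{-15 + 256} = \sqrt{241}$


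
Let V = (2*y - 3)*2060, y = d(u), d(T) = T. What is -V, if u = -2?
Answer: 14420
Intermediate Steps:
y = -2
V = -14420 (V = (2*(-2) - 3)*2060 = (-4 - 3)*2060 = -7*2060 = -14420)
-V = -1*(-14420) = 14420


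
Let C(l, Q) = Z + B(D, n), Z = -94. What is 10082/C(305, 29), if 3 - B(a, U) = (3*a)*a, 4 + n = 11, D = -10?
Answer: -10082/391 ≈ -25.785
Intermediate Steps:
n = 7 (n = -4 + 11 = 7)
B(a, U) = 3 - 3*a**2 (B(a, U) = 3 - 3*a*a = 3 - 3*a**2)
C(l, Q) = -391 (C(l, Q) = -94 + (3 - 3*(-10)**2) = -94 + (3 - 3*100) = -94 + (3 - 300) = -94 - 297 = -391)
10082/C(305, 29) = 10082/(-391) = 10082*(-1/391) = -10082/391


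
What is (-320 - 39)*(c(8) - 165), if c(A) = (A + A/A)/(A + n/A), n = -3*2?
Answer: 1704891/29 ≈ 58789.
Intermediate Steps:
n = -6
c(A) = (1 + A)/(A - 6/A) (c(A) = (A + A/A)/(A - 6/A) = (A + 1)/(A - 6/A) = (1 + A)/(A - 6/A))
(-320 - 39)*(c(8) - 165) = (-320 - 39)*(8*(1 + 8)/(-6 + 8**2) - 165) = -359*(8*9/(-6 + 64) - 165) = -359*(8*9/58 - 165) = -359*(8*(1/58)*9 - 165) = -359*(36/29 - 165) = -359*(-4749/29) = 1704891/29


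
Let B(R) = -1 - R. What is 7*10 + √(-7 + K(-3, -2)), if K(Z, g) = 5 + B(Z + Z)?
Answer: 70 + √3 ≈ 71.732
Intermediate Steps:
K(Z, g) = 4 - 2*Z (K(Z, g) = 5 + (-1 - (Z + Z)) = 5 + (-1 - 2*Z) = 4 - 2*Z)
7*10 + √(-7 + K(-3, -2)) = 7*10 + √(-7 + (4 - 2*(-3))) = 70 + √(-7 + (4 + 6)) = 70 + √(-7 + 10) = 70 + √3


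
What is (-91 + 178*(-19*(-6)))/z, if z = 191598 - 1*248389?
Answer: -20201/56791 ≈ -0.35571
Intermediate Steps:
z = -56791 (z = 191598 - 248389 = -56791)
(-91 + 178*(-19*(-6)))/z = (-91 + 178*(-19*(-6)))/(-56791) = (-91 + 178*114)*(-1/56791) = (-91 + 20292)*(-1/56791) = 20201*(-1/56791) = -20201/56791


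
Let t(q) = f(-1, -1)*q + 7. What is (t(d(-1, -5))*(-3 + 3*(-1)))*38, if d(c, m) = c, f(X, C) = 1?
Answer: -1368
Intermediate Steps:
t(q) = 7 + q (t(q) = 1*q + 7 = q + 7 = 7 + q)
(t(d(-1, -5))*(-3 + 3*(-1)))*38 = ((7 - 1)*(-3 + 3*(-1)))*38 = (6*(-3 - 3))*38 = (6*(-6))*38 = -36*38 = -1368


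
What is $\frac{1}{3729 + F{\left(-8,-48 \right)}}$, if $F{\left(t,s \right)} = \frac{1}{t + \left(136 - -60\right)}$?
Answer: $\frac{188}{701053} \approx 0.00026817$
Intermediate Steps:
$F{\left(t,s \right)} = \frac{1}{196 + t}$ ($F{\left(t,s \right)} = \frac{1}{t + \left(136 + 60\right)} = \frac{1}{t + 196} = \frac{1}{196 + t}$)
$\frac{1}{3729 + F{\left(-8,-48 \right)}} = \frac{1}{3729 + \frac{1}{196 - 8}} = \frac{1}{3729 + \frac{1}{188}} = \frac{1}{\frac{701053}{188}} = \frac{188}{701053}$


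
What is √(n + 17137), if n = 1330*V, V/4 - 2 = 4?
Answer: √49057 ≈ 221.49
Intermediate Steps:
V = 24 (V = 8 + 4*4 = 8 + 16 = 24)
n = 31920 (n = 1330*24 = 31920)
√(n + 17137) = √(31920 + 17137) = √49057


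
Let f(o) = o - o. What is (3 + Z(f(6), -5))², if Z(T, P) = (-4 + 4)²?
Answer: 9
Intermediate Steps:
f(o) = 0
Z(T, P) = 0 (Z(T, P) = 0² = 0)
(3 + Z(f(6), -5))² = (3 + 0)² = 3² = 9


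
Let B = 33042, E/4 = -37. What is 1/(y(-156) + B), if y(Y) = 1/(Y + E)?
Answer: 304/10044767 ≈ 3.0265e-5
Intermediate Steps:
E = -148 (E = 4*(-37) = -148)
y(Y) = 1/(-148 + Y) (y(Y) = 1/(Y - 148) = 1/(-148 + Y))
1/(y(-156) + B) = 1/(1/(-148 - 156) + 33042) = 1/(1/(-304) + 33042) = 1/(-1/304 + 33042) = 1/(10044767/304) = 304/10044767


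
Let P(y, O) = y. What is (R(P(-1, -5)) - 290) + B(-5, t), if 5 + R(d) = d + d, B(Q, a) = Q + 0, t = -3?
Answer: -302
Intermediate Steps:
B(Q, a) = Q
R(d) = -5 + 2*d (R(d) = -5 + (d + d) = -5 + 2*d)
(R(P(-1, -5)) - 290) + B(-5, t) = ((-5 + 2*(-1)) - 290) - 5 = ((-5 - 2) - 290) - 5 = (-7 - 290) - 5 = -297 - 5 = -302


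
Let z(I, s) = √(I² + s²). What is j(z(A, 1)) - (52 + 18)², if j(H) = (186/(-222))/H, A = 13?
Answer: -4900 - 31*√170/6290 ≈ -4900.1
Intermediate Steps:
j(H) = -31/(37*H) (j(H) = (186*(-1/222))/H = -31/(37*H))
j(z(A, 1)) - (52 + 18)² = -31/(37*√(13² + 1²)) - (52 + 18)² = -31/(37*√(169 + 1)) - 1*70² = -31*√170/170/37 - 1*4900 = -31*√170/6290 - 4900 = -4900 - 31*√170/6290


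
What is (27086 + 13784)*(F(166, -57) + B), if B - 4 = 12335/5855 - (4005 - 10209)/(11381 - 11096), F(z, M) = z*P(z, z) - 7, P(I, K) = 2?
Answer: 320875258052/22249 ≈ 1.4422e+7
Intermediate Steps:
F(z, M) = -7 + 2*z (F(z, M) = z*2 - 7 = 2*z - 7 = -7 + 2*z)
B = 3100973/111245 (B = 4 + (12335/5855 - (4005 - 10209)/(11381 - 11096)) = 4 + (12335*(1/5855) - (-6204)/285) = 4 + (2467/1171 - (-6204)/285) = 4 + (2467/1171 - 1*(-2068/95)) = 4 + (2467/1171 + 2068/95) = 4 + 2655993/111245 = 3100973/111245 ≈ 27.875)
(27086 + 13784)*(F(166, -57) + B) = (27086 + 13784)*((-7 + 2*166) + 3100973/111245) = 40870*((-7 + 332) + 3100973/111245) = 40870*(325 + 3100973/111245) = 40870*(39255598/111245) = 320875258052/22249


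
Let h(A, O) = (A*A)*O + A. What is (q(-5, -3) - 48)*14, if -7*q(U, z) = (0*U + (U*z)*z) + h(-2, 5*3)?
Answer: -698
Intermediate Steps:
h(A, O) = A + O*A² (h(A, O) = A²*O + A = O*A² + A = A + O*A²)
q(U, z) = -58/7 - U*z²/7 (q(U, z) = -((0*U + (U*z)*z) - 2*(1 - 10*3))/7 = -((0 + U*z²) - 2*(1 - 2*15))/7 = -(U*z² - 2*(1 - 30))/7 = -(U*z² - 2*(-29))/7 = -(U*z² + 58)/7 = -(58 + U*z²)/7 = -58/7 - U*z²/7)
(q(-5, -3) - 48)*14 = ((-58/7 - ⅐*(-5)*(-3)²) - 48)*14 = ((-58/7 - ⅐*(-5)*9) - 48)*14 = ((-58/7 + 45/7) - 48)*14 = (-13/7 - 48)*14 = -349/7*14 = -698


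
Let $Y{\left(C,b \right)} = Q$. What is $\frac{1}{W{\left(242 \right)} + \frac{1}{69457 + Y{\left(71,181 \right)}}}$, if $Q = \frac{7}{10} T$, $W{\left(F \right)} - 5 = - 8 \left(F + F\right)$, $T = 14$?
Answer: $- \frac{347334}{1343140573} \approx -0.0002586$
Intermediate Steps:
$W{\left(F \right)} = 5 - 16 F$ ($W{\left(F \right)} = 5 - 8 \left(F + F\right) = 5 - 8 \cdot 2 F = 5 - 16 F$)
$Q = \frac{49}{5}$ ($Q = \frac{7}{10} \cdot 14 = \frac{49}{5} \approx 9.8$)
$Y{\left(C,b \right)} = \frac{49}{5}$
$\frac{1}{W{\left(242 \right)} + \frac{1}{69457 + Y{\left(71,181 \right)}}} = \frac{1}{\left(5 - 3872\right) + \frac{1}{69457 + \frac{49}{5}}} = \frac{1}{\left(5 - 3872\right) + \frac{1}{\frac{347334}{5}}} = \frac{1}{-3867 + \frac{5}{347334}} = \frac{1}{- \frac{1343140573}{347334}} = - \frac{347334}{1343140573}$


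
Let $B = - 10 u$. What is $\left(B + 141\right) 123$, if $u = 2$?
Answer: $14883$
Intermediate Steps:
$B = -20$ ($B = \left(-10\right) 2 = -20$)
$\left(B + 141\right) 123 = \left(-20 + 141\right) 123 = 121 \cdot 123 = 14883$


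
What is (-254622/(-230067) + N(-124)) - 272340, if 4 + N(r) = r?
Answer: -20895213578/76689 ≈ -2.7247e+5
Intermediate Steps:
N(r) = -4 + r
(-254622/(-230067) + N(-124)) - 272340 = (-254622/(-230067) + (-4 - 124)) - 272340 = (-254622*(-1/230067) - 128) - 272340 = (84874/76689 - 128) - 272340 = -9731318/76689 - 272340 = -20895213578/76689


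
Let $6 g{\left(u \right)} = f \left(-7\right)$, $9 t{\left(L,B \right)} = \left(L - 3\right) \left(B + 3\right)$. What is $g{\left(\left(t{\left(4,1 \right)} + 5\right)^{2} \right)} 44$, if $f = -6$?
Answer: $308$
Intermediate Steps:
$t{\left(L,B \right)} = \frac{\left(-3 + L\right) \left(3 + B\right)}{9}$ ($t{\left(L,B \right)} = \frac{\left(L - 3\right) \left(B + 3\right)}{9} = \frac{\left(-3 + L\right) \left(3 + B\right)}{9}$)
$g{\left(u \right)} = 7$ ($g{\left(u \right)} = \frac{\left(-6\right) \left(-7\right)}{6} = \frac{1}{6} \cdot 42 = 7$)
$g{\left(\left(t{\left(4,1 \right)} + 5\right)^{2} \right)} 44 = 7 \cdot 44 = 308$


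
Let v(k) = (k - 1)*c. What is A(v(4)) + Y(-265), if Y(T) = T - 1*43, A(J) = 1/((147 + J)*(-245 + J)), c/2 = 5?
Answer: -11720941/38055 ≈ -308.00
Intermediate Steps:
c = 10 (c = 2*5 = 10)
v(k) = -10 + 10*k (v(k) = (k - 1)*10 = (-1 + k)*10 = -10 + 10*k)
A(J) = 1/((-245 + J)*(147 + J))
Y(T) = -43 + T (Y(T) = T - 43 = -43 + T)
A(v(4)) + Y(-265) = 1/(-36015 + (-10 + 10*4)**2 - 98*(-10 + 10*4)) + (-43 - 265) = 1/(-36015 + (-10 + 40)**2 - 98*(-10 + 40)) - 308 = 1/(-36015 + 30**2 - 98*30) - 308 = 1/(-36015 + 900 - 2940) - 308 = 1/(-38055) - 308 = -1/38055 - 308 = -11720941/38055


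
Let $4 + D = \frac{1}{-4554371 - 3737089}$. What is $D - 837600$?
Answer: $- \frac{6944960061841}{8291460} \approx -8.376 \cdot 10^{5}$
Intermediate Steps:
$D = - \frac{33165841}{8291460}$ ($D = -4 + \frac{1}{-4554371 - 3737089} = -4 + \frac{1}{-8291460} = -4 - \frac{1}{8291460} = - \frac{33165841}{8291460} \approx -4.0$)
$D - 837600 = - \frac{33165841}{8291460} - 837600 = - \frac{6944960061841}{8291460}$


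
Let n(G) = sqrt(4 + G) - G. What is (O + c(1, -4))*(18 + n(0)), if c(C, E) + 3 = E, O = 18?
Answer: 220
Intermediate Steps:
c(C, E) = -3 + E
(O + c(1, -4))*(18 + n(0)) = (18 + (-3 - 4))*(18 + (sqrt(4 + 0) - 1*0)) = (18 - 7)*(18 + (sqrt(4) + 0)) = 11*(18 + (2 + 0)) = 11*(18 + 2) = 11*20 = 220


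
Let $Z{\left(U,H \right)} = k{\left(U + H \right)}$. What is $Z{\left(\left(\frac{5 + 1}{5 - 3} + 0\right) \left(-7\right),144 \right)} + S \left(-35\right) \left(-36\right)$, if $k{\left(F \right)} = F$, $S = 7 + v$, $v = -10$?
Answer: $-3657$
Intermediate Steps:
$S = -3$ ($S = 7 - 10 = -3$)
$Z{\left(U,H \right)} = H + U$ ($Z{\left(U,H \right)} = U + H = H + U$)
$Z{\left(\left(\frac{5 + 1}{5 - 3} + 0\right) \left(-7\right),144 \right)} + S \left(-35\right) \left(-36\right) = \left(144 + \left(\frac{5 + 1}{5 - 3} + 0\right) \left(-7\right)\right) + \left(-3\right) \left(-35\right) \left(-36\right) = \left(144 + \left(\frac{6}{2} + 0\right) \left(-7\right)\right) + 105 \left(-36\right) = \left(144 + \left(6 \cdot \frac{1}{2} + 0\right) \left(-7\right)\right) - 3780 = \left(144 + \left(3 + 0\right) \left(-7\right)\right) - 3780 = \left(144 + 3 \left(-7\right)\right) - 3780 = \left(144 - 21\right) - 3780 = 123 - 3780 = -3657$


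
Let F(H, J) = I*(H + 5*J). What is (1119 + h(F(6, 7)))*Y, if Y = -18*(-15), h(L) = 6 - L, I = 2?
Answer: 281610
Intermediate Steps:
F(H, J) = 2*H + 10*J (F(H, J) = 2*(H + 5*J) = 2*H + 10*J)
Y = 270
(1119 + h(F(6, 7)))*Y = (1119 + (6 - (2*6 + 10*7)))*270 = (1119 + (6 - (12 + 70)))*270 = (1119 + (6 - 1*82))*270 = (1119 + (6 - 82))*270 = (1119 - 76)*270 = 1043*270 = 281610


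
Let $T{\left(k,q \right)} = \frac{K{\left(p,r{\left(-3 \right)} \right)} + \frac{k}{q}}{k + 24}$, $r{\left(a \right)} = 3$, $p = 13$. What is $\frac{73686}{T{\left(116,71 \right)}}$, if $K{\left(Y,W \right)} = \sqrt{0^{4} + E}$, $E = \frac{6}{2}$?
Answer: $- \frac{84962905440}{1667} + \frac{52003157640 \sqrt{3}}{1667} \approx 3.0649 \cdot 10^{6}$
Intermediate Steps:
$E = 3$ ($E = 6 \cdot \frac{1}{2} = 3$)
$K{\left(Y,W \right)} = \sqrt{3}$ ($K{\left(Y,W \right)} = \sqrt{0^{4} + 3} = \sqrt{0 + 3} = \sqrt{3}$)
$T{\left(k,q \right)} = \frac{\sqrt{3} + \frac{k}{q}}{24 + k}$ ($T{\left(k,q \right)} = \frac{\sqrt{3} + \frac{k}{q}}{k + 24} = \frac{\sqrt{3} + \frac{k}{q}}{24 + k}$)
$\frac{73686}{T{\left(116,71 \right)}} = \frac{73686}{\frac{1}{71} \frac{1}{24 + 116} \left(116 + 71 \sqrt{3}\right)} = \frac{73686}{\frac{1}{71} \cdot \frac{1}{140} \left(116 + 71 \sqrt{3}\right)} = \frac{73686}{\frac{29}{2485} + \frac{\sqrt{3}}{140}}$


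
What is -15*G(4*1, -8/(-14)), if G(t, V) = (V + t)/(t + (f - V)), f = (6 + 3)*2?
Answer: -16/5 ≈ -3.2000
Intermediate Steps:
f = 18 (f = 9*2 = 18)
G(t, V) = (V + t)/(18 + t - V) (G(t, V) = (V + t)/(t + (18 - V)) = (V + t)/(18 + t - V))
-15*G(4*1, -8/(-14)) = -15*(-8/(-14) + 4*1)/(18 + 4*1 - (-8)/(-14)) = -15*(-8*(-1/14) + 4)/(18 + 4 - (-8)*(-1)/14) = -15*(4/7 + 4)/(18 + 4 - 1*4/7) = -15*32/((18 + 4 - 4/7)*7) = -15*32/(150/7*7) = -7*32/(10*7) = -15*16/75 = -16/5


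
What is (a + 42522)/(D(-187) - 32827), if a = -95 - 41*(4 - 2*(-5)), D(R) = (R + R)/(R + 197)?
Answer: -69755/54774 ≈ -1.2735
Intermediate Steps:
D(R) = 2*R/(197 + R) (D(R) = (2*R)/(197 + R) = 2*R/(197 + R))
a = -669 (a = -95 - 41*(4 + 10) = -95 - 41*14 = -95 - 574 = -669)
(a + 42522)/(D(-187) - 32827) = (-669 + 42522)/(2*(-187)/(197 - 187) - 32827) = 41853/(2*(-187)/10 - 32827) = 41853/(2*(-187)*(⅒) - 32827) = 41853/(-187/5 - 32827) = 41853/(-164322/5) = 41853*(-5/164322) = -69755/54774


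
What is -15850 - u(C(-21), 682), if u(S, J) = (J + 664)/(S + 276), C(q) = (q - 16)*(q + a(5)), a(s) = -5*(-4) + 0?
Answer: -4962396/313 ≈ -15854.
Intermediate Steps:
a(s) = 20 (a(s) = 20 + 0 = 20)
C(q) = (-16 + q)*(20 + q) (C(q) = (q - 16)*(q + 20) = (-16 + q)*(20 + q))
u(S, J) = (664 + J)/(276 + S)
-15850 - u(C(-21), 682) = -15850 - (664 + 682)/(276 + (-320 + (-21)² + 4*(-21))) = -15850 - 1346/(276 + (-320 + 441 - 84)) = -15850 - 1346/(276 + 37) = -15850 - 1346/313 = -4962396/313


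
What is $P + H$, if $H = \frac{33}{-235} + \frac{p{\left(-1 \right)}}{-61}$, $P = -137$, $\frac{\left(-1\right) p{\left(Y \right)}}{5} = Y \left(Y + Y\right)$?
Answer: $- \frac{1963558}{14335} \approx -136.98$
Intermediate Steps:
$p{\left(Y \right)} = - 10 Y^{2}$ ($p{\left(Y \right)} = - 5 Y \left(Y + Y\right) = - 5 Y 2 Y = - 5 \cdot 2 Y^{2} = - 10 Y^{2}$)
$H = \frac{337}{14335}$ ($H = \frac{33}{-235} + \frac{\left(-10\right) \left(-1\right)^{2}}{-61} = 33 \left(- \frac{1}{235}\right) + \left(-10\right) 1 \left(- \frac{1}{61}\right) = - \frac{33}{235} - - \frac{10}{61} = - \frac{33}{235} + \frac{10}{61} = \frac{337}{14335} \approx 0.023509$)
$P + H = -137 + \frac{337}{14335} = - \frac{1963558}{14335}$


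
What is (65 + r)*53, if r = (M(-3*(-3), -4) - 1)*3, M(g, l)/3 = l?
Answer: 1378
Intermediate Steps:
M(g, l) = 3*l
r = -39 (r = (3*(-4) - 1)*3 = (-12 - 1)*3 = -13*3 = -39)
(65 + r)*53 = (65 - 39)*53 = 26*53 = 1378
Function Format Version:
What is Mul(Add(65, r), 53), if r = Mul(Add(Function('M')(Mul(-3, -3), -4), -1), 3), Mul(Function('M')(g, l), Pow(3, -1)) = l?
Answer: 1378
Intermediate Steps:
Function('M')(g, l) = Mul(3, l)
r = -39 (r = Mul(Add(Mul(3, -4), -1), 3) = Mul(Add(-12, -1), 3) = Mul(-13, 3) = -39)
Mul(Add(65, r), 53) = Mul(Add(65, -39), 53) = Mul(26, 53) = 1378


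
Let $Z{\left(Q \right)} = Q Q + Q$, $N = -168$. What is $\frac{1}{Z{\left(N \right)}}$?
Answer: $\frac{1}{28056} \approx 3.5643 \cdot 10^{-5}$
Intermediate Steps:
$Z{\left(Q \right)} = Q + Q^{2}$ ($Z{\left(Q \right)} = Q^{2} + Q = Q + Q^{2}$)
$\frac{1}{Z{\left(N \right)}} = \frac{1}{\left(-168\right) \left(1 - 168\right)} = \frac{1}{\left(-168\right) \left(-167\right)} = \frac{1}{28056}$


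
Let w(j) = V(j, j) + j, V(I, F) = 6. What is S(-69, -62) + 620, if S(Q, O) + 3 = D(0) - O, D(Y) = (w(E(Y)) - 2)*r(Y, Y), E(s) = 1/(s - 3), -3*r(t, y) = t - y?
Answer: 679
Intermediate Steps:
r(t, y) = -t/3 + y/3 (r(t, y) = -(t - y)/3 = -t/3 + y/3)
E(s) = 1/(-3 + s)
w(j) = 6 + j
D(Y) = 0 (D(Y) = ((6 + 1/(-3 + Y)) - 2)*(-Y/3 + Y/3) = (4 + 1/(-3 + Y))*0 = 0)
S(Q, O) = -3 - O (S(Q, O) = -3 + (0 - O) = -3 - O)
S(-69, -62) + 620 = (-3 - 1*(-62)) + 620 = (-3 + 62) + 620 = 59 + 620 = 679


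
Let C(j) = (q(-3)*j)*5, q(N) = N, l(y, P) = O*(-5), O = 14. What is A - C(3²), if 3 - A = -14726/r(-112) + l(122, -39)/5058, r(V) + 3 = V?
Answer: 2897201/290835 ≈ 9.9617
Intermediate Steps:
r(V) = -3 + V
l(y, P) = -70 (l(y, P) = 14*(-5) = -70)
C(j) = -15*j (C(j) = -3*j*5 = -15*j)
A = -36365524/290835 (A = 3 - (-14726/(-3 - 112) - 70/5058) = 3 - (-14726/(-115) - 70*1/5058) = 3 - (-14726*(-1/115) - 35/2529) = 3 - (14726/115 - 35/2529) = 3 - 1*37238029/290835 = 3 - 37238029/290835 = -36365524/290835 ≈ -125.04)
A - C(3²) = -36365524/290835 - (-15)*3² = -36365524/290835 - (-15)*9 = -36365524/290835 - 1*(-135) = -36365524/290835 + 135 = 2897201/290835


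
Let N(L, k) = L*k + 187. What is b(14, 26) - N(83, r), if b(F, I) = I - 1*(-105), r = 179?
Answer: -14913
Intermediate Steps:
b(F, I) = 105 + I (b(F, I) = I + 105 = 105 + I)
N(L, k) = 187 + L*k
b(14, 26) - N(83, r) = (105 + 26) - (187 + 83*179) = 131 - (187 + 14857) = 131 - 1*15044 = 131 - 15044 = -14913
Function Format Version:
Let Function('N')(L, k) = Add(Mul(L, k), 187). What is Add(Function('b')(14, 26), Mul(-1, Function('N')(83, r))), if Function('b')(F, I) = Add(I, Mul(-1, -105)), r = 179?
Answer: -14913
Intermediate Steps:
Function('b')(F, I) = Add(105, I) (Function('b')(F, I) = Add(I, 105) = Add(105, I))
Function('N')(L, k) = Add(187, Mul(L, k))
Add(Function('b')(14, 26), Mul(-1, Function('N')(83, r))) = Add(Add(105, 26), Mul(-1, Add(187, Mul(83, 179)))) = Add(131, Mul(-1, Add(187, 14857))) = Add(131, Mul(-1, 15044)) = Add(131, -15044) = -14913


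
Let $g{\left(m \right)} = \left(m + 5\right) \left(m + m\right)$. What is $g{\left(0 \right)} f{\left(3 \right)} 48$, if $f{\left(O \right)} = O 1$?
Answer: $0$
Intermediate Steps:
$g{\left(m \right)} = 2 m \left(5 + m\right)$ ($g{\left(m \right)} = \left(5 + m\right) 2 m = 2 m \left(5 + m\right)$)
$f{\left(O \right)} = O$
$g{\left(0 \right)} f{\left(3 \right)} 48 = 2 \cdot 0 \left(5 + 0\right) 3 \cdot 48 = 2 \cdot 0 \cdot 5 \cdot 3 \cdot 48 = 0 \cdot 3 \cdot 48 = 0 \cdot 48 = 0$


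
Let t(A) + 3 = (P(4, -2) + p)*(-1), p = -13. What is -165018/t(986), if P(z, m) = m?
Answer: -27503/2 ≈ -13752.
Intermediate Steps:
t(A) = 12 (t(A) = -3 + (-2 - 13)*(-1) = -3 - 15*(-1) = -3 + 15 = 12)
-165018/t(986) = -165018/12 = -165018*1/12 = -27503/2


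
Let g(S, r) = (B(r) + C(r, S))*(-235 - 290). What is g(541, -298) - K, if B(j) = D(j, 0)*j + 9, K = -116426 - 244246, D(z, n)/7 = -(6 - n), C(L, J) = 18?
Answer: -6224403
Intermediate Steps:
D(z, n) = -42 + 7*n (D(z, n) = 7*(-(6 - n)) = 7*(-6 + n) = -42 + 7*n)
K = -360672
B(j) = 9 - 42*j (B(j) = (-42 + 7*0)*j + 9 = (-42 + 0)*j + 9 = -42*j + 9 = 9 - 42*j)
g(S, r) = -14175 + 22050*r (g(S, r) = ((9 - 42*r) + 18)*(-235 - 290) = (27 - 42*r)*(-525) = -14175 + 22050*r)
g(541, -298) - K = (-14175 + 22050*(-298)) - 1*(-360672) = (-14175 - 6570900) + 360672 = -6585075 + 360672 = -6224403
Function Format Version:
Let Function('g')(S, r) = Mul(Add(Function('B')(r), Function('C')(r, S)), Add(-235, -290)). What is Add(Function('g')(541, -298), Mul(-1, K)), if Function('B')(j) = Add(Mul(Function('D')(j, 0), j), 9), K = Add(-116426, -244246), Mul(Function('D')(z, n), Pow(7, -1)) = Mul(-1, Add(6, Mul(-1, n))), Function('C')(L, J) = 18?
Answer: -6224403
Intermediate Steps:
Function('D')(z, n) = Add(-42, Mul(7, n)) (Function('D')(z, n) = Mul(7, Mul(-1, Add(6, Mul(-1, n)))) = Mul(7, Add(-6, n)) = Add(-42, Mul(7, n)))
K = -360672
Function('B')(j) = Add(9, Mul(-42, j)) (Function('B')(j) = Add(Mul(Add(-42, Mul(7, 0)), j), 9) = Add(Mul(Add(-42, 0), j), 9) = Add(Mul(-42, j), 9) = Add(9, Mul(-42, j)))
Function('g')(S, r) = Add(-14175, Mul(22050, r)) (Function('g')(S, r) = Mul(Add(Add(9, Mul(-42, r)), 18), Add(-235, -290)) = Mul(Add(27, Mul(-42, r)), -525) = Add(-14175, Mul(22050, r)))
Add(Function('g')(541, -298), Mul(-1, K)) = Add(Add(-14175, Mul(22050, -298)), Mul(-1, -360672)) = Add(Add(-14175, -6570900), 360672) = Add(-6585075, 360672) = -6224403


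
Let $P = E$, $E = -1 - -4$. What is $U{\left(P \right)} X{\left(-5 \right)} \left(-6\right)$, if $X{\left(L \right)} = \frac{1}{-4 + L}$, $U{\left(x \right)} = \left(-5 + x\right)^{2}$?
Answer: $\frac{8}{3} \approx 2.6667$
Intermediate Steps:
$E = 3$ ($E = -1 + 4 = 3$)
$P = 3$
$U{\left(P \right)} X{\left(-5 \right)} \left(-6\right) = \frac{\left(-5 + 3\right)^{2}}{-4 - 5} \left(-6\right) = \frac{\left(-2\right)^{2}}{-9} \left(-6\right) = 4 \left(- \frac{1}{9}\right) \left(-6\right) = \left(- \frac{4}{9}\right) \left(-6\right) = \frac{8}{3}$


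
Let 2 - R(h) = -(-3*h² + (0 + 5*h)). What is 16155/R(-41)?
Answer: -16155/5246 ≈ -3.0795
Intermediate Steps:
R(h) = 2 - 3*h² + 5*h (R(h) = 2 - (-1)*(-3*h² + (0 + 5*h)) = 2 - (-1)*(-3*h² + 5*h) = 2 - (-5*h + 3*h²) = 2 + (-3*h² + 5*h) = 2 - 3*h² + 5*h)
16155/R(-41) = 16155/(2 - 3*(-41)² + 5*(-41)) = 16155/(2 - 3*1681 - 205) = 16155/(2 - 5043 - 205) = 16155/(-5246) = 16155*(-1/5246) = -16155/5246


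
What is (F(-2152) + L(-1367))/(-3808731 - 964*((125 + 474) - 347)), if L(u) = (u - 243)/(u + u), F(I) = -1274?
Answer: 580251/1846205951 ≈ 0.00031429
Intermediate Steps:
L(u) = (-243 + u)/(2*u) (L(u) = (-243 + u)/((2*u)) = (-243 + u)*(1/(2*u)) = (-243 + u)/(2*u))
(F(-2152) + L(-1367))/(-3808731 - 964*((125 + 474) - 347)) = (-1274 + (½)*(-243 - 1367)/(-1367))/(-3808731 - 964*((125 + 474) - 347)) = (-1274 + (½)*(-1/1367)*(-1610))/(-3808731 - 964*(599 - 347)) = (-1274 + 805/1367)/(-3808731 - 964*252) = -1740753/(1367*(-3808731 - 242928)) = -1740753/1367/(-4051659) = -1740753/1367*(-1/4051659) = 580251/1846205951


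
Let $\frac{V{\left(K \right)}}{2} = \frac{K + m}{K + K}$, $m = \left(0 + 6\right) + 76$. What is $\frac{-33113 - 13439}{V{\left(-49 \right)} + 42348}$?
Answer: $- \frac{2281048}{2075019} \approx -1.0993$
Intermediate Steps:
$m = 82$ ($m = 6 + 76 = 82$)
$V{\left(K \right)} = \frac{82 + K}{K}$ ($V{\left(K \right)} = 2 \frac{K + 82}{K + K} = 2 \frac{82 + K}{2 K} = \frac{82 + K}{K}$)
$\frac{-33113 - 13439}{V{\left(-49 \right)} + 42348} = \frac{-33113 - 13439}{\frac{82 - 49}{-49} + 42348} = - \frac{46552}{\left(- \frac{1}{49}\right) 33 + 42348} = - \frac{46552}{- \frac{33}{49} + 42348} = - \frac{46552}{\frac{2075019}{49}} = \left(-46552\right) \frac{49}{2075019} = - \frac{2281048}{2075019}$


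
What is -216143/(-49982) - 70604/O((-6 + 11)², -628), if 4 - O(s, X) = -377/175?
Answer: -617329811389/53830614 ≈ -11468.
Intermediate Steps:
O(s, X) = 1077/175 (O(s, X) = 4 - (-377)/175 = 4 - 1*(-377/175) = 4 + 377/175 = 1077/175)
-216143/(-49982) - 70604/O((-6 + 11)², -628) = -216143/(-49982) - 70604/1077/175 = -216143*(-1/49982) - 70604*175/1077 = 216143/49982 - 12355700/1077 = -617329811389/53830614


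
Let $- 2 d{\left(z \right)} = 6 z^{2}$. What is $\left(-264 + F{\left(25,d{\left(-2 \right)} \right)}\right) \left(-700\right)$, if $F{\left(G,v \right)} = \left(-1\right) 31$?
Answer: $206500$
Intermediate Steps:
$d{\left(z \right)} = - 3 z^{2}$ ($d{\left(z \right)} = - \frac{6 z^{2}}{2} = - 3 z^{2}$)
$F{\left(G,v \right)} = -31$
$\left(-264 + F{\left(25,d{\left(-2 \right)} \right)}\right) \left(-700\right) = \left(-264 - 31\right) \left(-700\right) = \left(-295\right) \left(-700\right) = 206500$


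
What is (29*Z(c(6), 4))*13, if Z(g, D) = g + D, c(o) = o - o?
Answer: 1508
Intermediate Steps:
c(o) = 0
Z(g, D) = D + g
(29*Z(c(6), 4))*13 = (29*(4 + 0))*13 = (29*4)*13 = 116*13 = 1508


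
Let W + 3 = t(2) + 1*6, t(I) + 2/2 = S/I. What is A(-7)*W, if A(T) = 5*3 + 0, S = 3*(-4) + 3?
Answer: -75/2 ≈ -37.500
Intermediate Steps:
S = -9 (S = -12 + 3 = -9)
t(I) = -1 - 9/I
A(T) = 15 (A(T) = 15 + 0 = 15)
W = -5/2 (W = -3 + ((-9 - 1*2)/2 + 1*6) = -3 + ((-9 - 2)/2 + 6) = -3 + ((½)*(-11) + 6) = -3 + (-11/2 + 6) = -3 + ½ = -5/2 ≈ -2.5000)
A(-7)*W = 15*(-5/2) = -75/2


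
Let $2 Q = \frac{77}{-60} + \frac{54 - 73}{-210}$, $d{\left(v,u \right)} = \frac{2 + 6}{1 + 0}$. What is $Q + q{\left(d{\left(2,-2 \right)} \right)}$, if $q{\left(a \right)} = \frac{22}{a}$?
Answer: $\frac{603}{280} \approx 2.1536$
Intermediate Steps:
$d{\left(v,u \right)} = 8$ ($d{\left(v,u \right)} = \frac{8}{1} = 8 \cdot 1 = 8$)
$Q = - \frac{167}{280}$ ($Q = \frac{\frac{77}{-60} + \frac{54 - 73}{-210}}{2} = \frac{77 \left(- \frac{1}{60}\right) + \left(54 - 73\right) \left(- \frac{1}{210}\right)}{2} = \frac{- \frac{77}{60} - - \frac{19}{210}}{2} = \frac{- \frac{77}{60} + \frac{19}{210}}{2} = \frac{1}{2} \left(- \frac{167}{140}\right) = - \frac{167}{280} \approx -0.59643$)
$Q + q{\left(d{\left(2,-2 \right)} \right)} = - \frac{167}{280} + \frac{22}{8} = - \frac{167}{280} + 22 \cdot \frac{1}{8} = - \frac{167}{280} + \frac{11}{4} = \frac{603}{280}$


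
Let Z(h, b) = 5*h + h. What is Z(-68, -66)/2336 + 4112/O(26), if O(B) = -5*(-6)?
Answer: 599587/4380 ≈ 136.89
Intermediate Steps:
O(B) = 30
Z(h, b) = 6*h
Z(-68, -66)/2336 + 4112/O(26) = (6*(-68))/2336 + 4112/30 = -408*1/2336 + 4112*(1/30) = -51/292 + 2056/15 = 599587/4380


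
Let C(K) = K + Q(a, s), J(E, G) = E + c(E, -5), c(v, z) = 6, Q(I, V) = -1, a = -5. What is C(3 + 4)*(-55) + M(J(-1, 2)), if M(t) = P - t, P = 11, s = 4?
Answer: -324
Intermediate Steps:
J(E, G) = 6 + E (J(E, G) = E + 6 = 6 + E)
M(t) = 11 - t
C(K) = -1 + K (C(K) = K - 1 = -1 + K)
C(3 + 4)*(-55) + M(J(-1, 2)) = (-1 + (3 + 4))*(-55) + (11 - (6 - 1)) = (-1 + 7)*(-55) + (11 - 1*5) = 6*(-55) + (11 - 5) = -330 + 6 = -324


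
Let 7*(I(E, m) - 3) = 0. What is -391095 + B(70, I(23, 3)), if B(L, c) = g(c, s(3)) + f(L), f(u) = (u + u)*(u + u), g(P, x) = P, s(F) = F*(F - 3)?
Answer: -371492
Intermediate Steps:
s(F) = F*(-3 + F)
I(E, m) = 3 (I(E, m) = 3 + (1/7)*0 = 3 + 0 = 3)
f(u) = 4*u**2 (f(u) = (2*u)*(2*u) = 4*u**2)
B(L, c) = c + 4*L**2
-391095 + B(70, I(23, 3)) = -391095 + (3 + 4*70**2) = -391095 + (3 + 4*4900) = -391095 + (3 + 19600) = -391095 + 19603 = -371492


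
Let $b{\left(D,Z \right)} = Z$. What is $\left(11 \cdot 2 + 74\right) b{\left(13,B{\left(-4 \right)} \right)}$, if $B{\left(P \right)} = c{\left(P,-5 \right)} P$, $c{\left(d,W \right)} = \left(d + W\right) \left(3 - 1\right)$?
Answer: $6912$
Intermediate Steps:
$c{\left(d,W \right)} = 2 W + 2 d$ ($c{\left(d,W \right)} = \left(W + d\right) 2 = 2 W + 2 d$)
$B{\left(P \right)} = P \left(-10 + 2 P\right)$ ($B{\left(P \right)} = \left(2 \left(-5\right) + 2 P\right) P = \left(-10 + 2 P\right) P = P \left(-10 + 2 P\right)$)
$\left(11 \cdot 2 + 74\right) b{\left(13,B{\left(-4 \right)} \right)} = \left(11 \cdot 2 + 74\right) 2 \left(-4\right) \left(-5 - 4\right) = \left(22 + 74\right) 2 \left(-4\right) \left(-9\right) = 96 \cdot 72 = 6912$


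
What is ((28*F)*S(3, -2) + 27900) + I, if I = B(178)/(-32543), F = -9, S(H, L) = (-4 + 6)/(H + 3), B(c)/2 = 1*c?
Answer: 905215732/32543 ≈ 27816.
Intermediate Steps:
B(c) = 2*c (B(c) = 2*(1*c) = 2*c)
S(H, L) = 2/(3 + H)
I = -356/32543 (I = (2*178)/(-32543) = 356*(-1/32543) = -356/32543 ≈ -0.010939)
((28*F)*S(3, -2) + 27900) + I = ((28*(-9))*(2/(3 + 3)) + 27900) - 356/32543 = (-504/6 + 27900) - 356/32543 = (-252*⅓ + 27900) - 356/32543 = (-84 + 27900) - 356/32543 = 27816 - 356/32543 = 905215732/32543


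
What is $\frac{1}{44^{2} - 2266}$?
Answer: $- \frac{1}{330} \approx -0.0030303$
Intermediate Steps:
$\frac{1}{44^{2} - 2266} = \frac{1}{1936 - 2266} = \frac{1}{-330} = - \frac{1}{330}$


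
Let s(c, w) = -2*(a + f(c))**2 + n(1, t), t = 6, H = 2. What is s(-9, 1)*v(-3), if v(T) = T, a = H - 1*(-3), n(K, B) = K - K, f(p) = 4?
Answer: 486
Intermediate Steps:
n(K, B) = 0
a = 5 (a = 2 - 1*(-3) = 2 + 3 = 5)
s(c, w) = -162 (s(c, w) = -2*(5 + 4)**2 + 0 = -2*9**2 + 0 = -2*81 + 0 = -162 + 0 = -162)
s(-9, 1)*v(-3) = -162*(-3) = 486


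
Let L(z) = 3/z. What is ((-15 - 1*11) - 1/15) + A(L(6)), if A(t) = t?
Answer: -767/30 ≈ -25.567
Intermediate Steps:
((-15 - 1*11) - 1/15) + A(L(6)) = ((-15 - 1*11) - 1/15) + 3/6 = ((-15 - 11) - 1*1/15) + 3*(⅙) = (-26 - 1/15) + ½ = -391/15 + ½ = -767/30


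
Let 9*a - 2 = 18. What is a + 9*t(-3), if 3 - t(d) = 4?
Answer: -61/9 ≈ -6.7778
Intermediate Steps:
a = 20/9 (a = 2/9 + (⅑)*18 = 2/9 + 2 = 20/9 ≈ 2.2222)
t(d) = -1 (t(d) = 3 - 1*4 = 3 - 4 = -1)
a + 9*t(-3) = 20/9 + 9*(-1) = 20/9 - 9 = -61/9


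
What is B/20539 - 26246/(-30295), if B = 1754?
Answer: 592204024/622229005 ≈ 0.95175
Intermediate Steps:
B/20539 - 26246/(-30295) = 1754/20539 - 26246/(-30295) = 1754*(1/20539) - 26246*(-1/30295) = 1754/20539 + 26246/30295 = 592204024/622229005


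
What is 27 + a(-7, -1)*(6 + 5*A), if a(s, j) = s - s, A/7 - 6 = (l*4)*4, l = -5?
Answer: 27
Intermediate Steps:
A = -518 (A = 42 + 7*(-5*4*4) = 42 + 7*(-20*4) = 42 + 7*(-80) = 42 - 560 = -518)
a(s, j) = 0
27 + a(-7, -1)*(6 + 5*A) = 27 + 0*(6 + 5*(-518)) = 27 + 0*(6 - 2590) = 27 + 0*(-2584) = 27 + 0 = 27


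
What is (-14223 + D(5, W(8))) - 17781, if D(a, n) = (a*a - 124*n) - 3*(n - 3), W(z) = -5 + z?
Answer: -32351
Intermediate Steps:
D(a, n) = 9 + a² - 127*n (D(a, n) = (a² - 124*n) - 3*(-3 + n) = (a² - 124*n) + (9 - 3*n) = 9 + a² - 127*n)
(-14223 + D(5, W(8))) - 17781 = (-14223 + (9 + 5² - 127*(-5 + 8))) - 17781 = (-14223 + (9 + 25 - 127*3)) - 17781 = (-14223 + (9 + 25 - 381)) - 17781 = (-14223 - 347) - 17781 = -14570 - 17781 = -32351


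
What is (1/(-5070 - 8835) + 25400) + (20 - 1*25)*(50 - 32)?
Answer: 351935549/13905 ≈ 25310.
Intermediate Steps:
(1/(-5070 - 8835) + 25400) + (20 - 1*25)*(50 - 32) = (1/(-13905) + 25400) + (20 - 25)*18 = (-1/13905 + 25400) - 5*18 = 353186999/13905 - 90 = 351935549/13905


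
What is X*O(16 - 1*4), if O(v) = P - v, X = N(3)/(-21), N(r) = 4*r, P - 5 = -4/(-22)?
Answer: 300/77 ≈ 3.8961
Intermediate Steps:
P = 57/11 (P = 5 - 4/(-22) = 5 - 4*(-1/22) = 5 + 2/11 = 57/11 ≈ 5.1818)
X = -4/7 (X = (4*3)/(-21) = 12*(-1/21) = -4/7 ≈ -0.57143)
O(v) = 57/11 - v
X*O(16 - 1*4) = -4*(57/11 - (16 - 1*4))/7 = -4*(57/11 - (16 - 4))/7 = -4*(57/11 - 1*12)/7 = -4*(57/11 - 12)/7 = -4/7*(-75/11) = 300/77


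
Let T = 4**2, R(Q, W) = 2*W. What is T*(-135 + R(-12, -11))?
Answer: -2512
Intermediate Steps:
T = 16
T*(-135 + R(-12, -11)) = 16*(-135 + 2*(-11)) = 16*(-135 - 22) = 16*(-157) = -2512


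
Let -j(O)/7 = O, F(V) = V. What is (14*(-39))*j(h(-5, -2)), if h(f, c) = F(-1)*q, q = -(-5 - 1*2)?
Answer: -26754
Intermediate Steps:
q = 7 (q = -(-5 - 2) = -1*(-7) = 7)
h(f, c) = -7 (h(f, c) = -1*7 = -7)
j(O) = -7*O
(14*(-39))*j(h(-5, -2)) = (14*(-39))*(-7*(-7)) = -546*49 = -26754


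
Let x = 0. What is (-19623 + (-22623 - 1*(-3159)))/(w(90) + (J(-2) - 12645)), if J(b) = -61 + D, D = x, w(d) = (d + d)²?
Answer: -909/458 ≈ -1.9847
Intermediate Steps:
w(d) = 4*d² (w(d) = (2*d)² = 4*d²)
D = 0
J(b) = -61 (J(b) = -61 + 0 = -61)
(-19623 + (-22623 - 1*(-3159)))/(w(90) + (J(-2) - 12645)) = (-19623 + (-22623 - 1*(-3159)))/(4*90² + (-61 - 12645)) = (-19623 + (-22623 + 3159))/(4*8100 - 12706) = (-19623 - 19464)/(32400 - 12706) = -39087/19694 = -39087*1/19694 = -909/458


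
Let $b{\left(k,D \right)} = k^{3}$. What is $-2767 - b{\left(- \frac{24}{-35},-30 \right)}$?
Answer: $- \frac{118648949}{42875} \approx -2767.3$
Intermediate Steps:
$-2767 - b{\left(- \frac{24}{-35},-30 \right)} = -2767 - \left(- \frac{24}{-35}\right)^{3} = -2767 - \left(\left(-24\right) \left(- \frac{1}{35}\right)\right)^{3} = -2767 - \left(\frac{24}{35}\right)^{3} = -2767 - \frac{13824}{42875} = - \frac{118648949}{42875}$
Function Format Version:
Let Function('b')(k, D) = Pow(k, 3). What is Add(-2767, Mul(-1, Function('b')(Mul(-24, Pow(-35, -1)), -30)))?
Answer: Rational(-118648949, 42875) ≈ -2767.3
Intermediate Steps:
Add(-2767, Mul(-1, Function('b')(Mul(-24, Pow(-35, -1)), -30))) = Add(-2767, Mul(-1, Pow(Mul(-24, Pow(-35, -1)), 3))) = Add(-2767, Mul(-1, Pow(Mul(-24, Rational(-1, 35)), 3))) = Add(-2767, Mul(-1, Pow(Rational(24, 35), 3))) = Add(-2767, Mul(-1, Rational(13824, 42875))) = Add(-2767, Rational(-13824, 42875)) = Rational(-118648949, 42875)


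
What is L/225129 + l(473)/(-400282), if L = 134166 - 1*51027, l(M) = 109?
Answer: 11084835379/30038362126 ≈ 0.36902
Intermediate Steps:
L = 83139 (L = 134166 - 51027 = 83139)
L/225129 + l(473)/(-400282) = 83139/225129 + 109/(-400282) = 83139*(1/225129) + 109*(-1/400282) = 27713/75043 - 109/400282 = 11084835379/30038362126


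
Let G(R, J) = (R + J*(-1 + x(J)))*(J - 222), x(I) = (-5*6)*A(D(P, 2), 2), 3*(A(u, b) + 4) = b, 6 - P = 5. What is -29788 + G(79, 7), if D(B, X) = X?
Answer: -195768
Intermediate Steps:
P = 1 (P = 6 - 1*5 = 6 - 5 = 1)
A(u, b) = -4 + b/3
x(I) = 100 (x(I) = (-5*6)*(-4 + (⅓)*2) = -30*(-4 + ⅔) = -30*(-10/3) = 100)
G(R, J) = (-222 + J)*(R + 99*J) (G(R, J) = (R + J*(-1 + 100))*(J - 222) = (R + J*99)*(-222 + J) = (R + 99*J)*(-222 + J) = (-222 + J)*(R + 99*J))
-29788 + G(79, 7) = -29788 + (-21978*7 - 222*79 + 99*7² + 7*79) = -29788 + (-153846 - 17538 + 99*49 + 553) = -29788 + (-153846 - 17538 + 4851 + 553) = -29788 - 165980 = -195768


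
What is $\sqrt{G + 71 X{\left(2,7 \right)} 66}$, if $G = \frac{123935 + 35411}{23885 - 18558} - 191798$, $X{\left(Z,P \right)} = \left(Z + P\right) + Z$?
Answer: $\frac{i \sqrt{3979072209966}}{5327} \approx 374.46 i$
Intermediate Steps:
$X{\left(Z,P \right)} = P + 2 Z$ ($X{\left(Z,P \right)} = \left(P + Z\right) + Z = P + 2 Z$)
$G = - \frac{1021548600}{5327}$ ($G = \frac{159346}{5327} - 191798 = - \frac{1021548600}{5327} \approx -1.9177 \cdot 10^{5}$)
$\sqrt{G + 71 X{\left(2,7 \right)} 66} = \sqrt{- \frac{1021548600}{5327} + 71 \left(7 + 2 \cdot 2\right) 66} = \sqrt{- \frac{1021548600}{5327} + 71 \left(7 + 4\right) 66} = \sqrt{- \frac{1021548600}{5327} + 71 \cdot 11 \cdot 66} = \sqrt{- \frac{1021548600}{5327} + 781 \cdot 66} = \sqrt{- \frac{1021548600}{5327} + 51546} = \sqrt{- \frac{746963058}{5327}} = \frac{i \sqrt{3979072209966}}{5327}$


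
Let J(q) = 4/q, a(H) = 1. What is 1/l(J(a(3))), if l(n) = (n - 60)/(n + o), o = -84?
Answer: 10/7 ≈ 1.4286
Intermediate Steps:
l(n) = (-60 + n)/(-84 + n) (l(n) = (n - 60)/(n - 84) = (-60 + n)/(-84 + n))
1/l(J(a(3))) = 1/((-60 + 4/1)/(-84 + 4/1)) = 1/((-60 + 4*1)/(-84 + 4*1)) = 1/((-60 + 4)/(-84 + 4)) = 1/(-56/(-80)) = 1/(-1/80*(-56)) = 1/(7/10) = 10/7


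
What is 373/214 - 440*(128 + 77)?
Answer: -19302427/214 ≈ -90198.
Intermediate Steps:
373/214 - 440*(128 + 77) = 373*(1/214) - 440*205 = 373/214 - 90200 = -19302427/214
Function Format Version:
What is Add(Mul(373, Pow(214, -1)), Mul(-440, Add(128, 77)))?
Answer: Rational(-19302427, 214) ≈ -90198.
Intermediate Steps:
Add(Mul(373, Pow(214, -1)), Mul(-440, Add(128, 77))) = Add(Mul(373, Rational(1, 214)), Mul(-440, 205)) = Add(Rational(373, 214), -90200) = Rational(-19302427, 214)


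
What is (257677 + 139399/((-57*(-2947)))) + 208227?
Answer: 78262227415/167979 ≈ 4.6591e+5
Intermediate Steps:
(257677 + 139399/((-57*(-2947)))) + 208227 = (257677 + 139399/167979) + 208227 = 43284464182/167979 + 208227 = 78262227415/167979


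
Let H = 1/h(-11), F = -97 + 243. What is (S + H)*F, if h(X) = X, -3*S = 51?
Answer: -27448/11 ≈ -2495.3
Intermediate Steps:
F = 146
S = -17 (S = -⅓*51 = -17)
H = -1/11 (H = 1/(-11) = -1/11 ≈ -0.090909)
(S + H)*F = (-17 - 1/11)*146 = -188/11*146 = -27448/11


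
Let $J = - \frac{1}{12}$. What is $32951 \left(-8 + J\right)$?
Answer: $- \frac{3196247}{12} \approx -2.6635 \cdot 10^{5}$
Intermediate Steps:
$J = - \frac{1}{12}$ ($J = \left(-1\right) \frac{1}{12} = - \frac{1}{12} \approx -0.083333$)
$32951 \left(-8 + J\right) = 32951 \left(-8 - \frac{1}{12}\right) = 32951 \left(- \frac{97}{12}\right) = - \frac{3196247}{12}$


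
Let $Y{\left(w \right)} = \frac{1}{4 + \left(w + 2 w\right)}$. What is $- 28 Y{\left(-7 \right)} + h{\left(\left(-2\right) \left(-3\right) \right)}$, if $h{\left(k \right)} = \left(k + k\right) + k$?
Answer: $\frac{334}{17} \approx 19.647$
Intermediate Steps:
$h{\left(k \right)} = 3 k$ ($h{\left(k \right)} = 2 k + k = 3 k$)
$Y{\left(w \right)} = \frac{1}{4 + 3 w}$
$- 28 Y{\left(-7 \right)} + h{\left(\left(-2\right) \left(-3\right) \right)} = - \frac{28}{4 + 3 \left(-7\right)} + 3 \left(\left(-2\right) \left(-3\right)\right) = - \frac{28}{4 - 21} + 3 \cdot 6 = - \frac{28}{-17} + 18 = \left(-28\right) \left(- \frac{1}{17}\right) + 18 = \frac{28}{17} + 18 = \frac{334}{17}$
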